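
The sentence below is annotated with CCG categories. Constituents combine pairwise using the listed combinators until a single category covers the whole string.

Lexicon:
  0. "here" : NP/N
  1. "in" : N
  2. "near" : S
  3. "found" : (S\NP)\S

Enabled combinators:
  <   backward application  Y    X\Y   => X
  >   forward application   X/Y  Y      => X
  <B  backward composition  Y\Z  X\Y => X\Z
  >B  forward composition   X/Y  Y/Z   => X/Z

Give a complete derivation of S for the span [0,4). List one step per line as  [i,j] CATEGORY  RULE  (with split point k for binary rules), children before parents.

[0,1] NP/N  lex  "here"
[1,2] N  lex  "in"
[0,2] NP  >  k=1
[2,3] S  lex  "near"
[3,4] (S\NP)\S  lex  "found"
[2,4] S\NP  <  k=3
[0,4] S  <  k=2

[0,4] S   <
  [0,2] NP   >
    [0,1] "here" : NP/N
    [1,2] "in" : N
  [2,4] S\NP   <
    [2,3] "near" : S
    [3,4] "found" : (S\NP)\S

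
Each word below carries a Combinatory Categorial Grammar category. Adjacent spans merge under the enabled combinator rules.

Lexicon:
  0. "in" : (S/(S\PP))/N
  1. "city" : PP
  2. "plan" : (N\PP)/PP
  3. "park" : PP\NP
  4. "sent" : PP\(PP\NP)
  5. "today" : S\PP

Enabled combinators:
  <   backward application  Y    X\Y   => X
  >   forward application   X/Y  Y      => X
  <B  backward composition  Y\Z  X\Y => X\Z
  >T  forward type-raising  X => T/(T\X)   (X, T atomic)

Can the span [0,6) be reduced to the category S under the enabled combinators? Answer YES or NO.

[0,6] S   >
  [0,5] S/(S\PP)   >
    [0,1] "in" : (S/(S\PP))/N
    [1,5] N   <
      [1,2] "city" : PP
      [2,5] N\PP   >
        [2,3] "plan" : (N\PP)/PP
        [3,5] PP   <
          [3,4] "park" : PP\NP
          [4,5] "sent" : PP\(PP\NP)
  [5,6] "today" : S\PP

YES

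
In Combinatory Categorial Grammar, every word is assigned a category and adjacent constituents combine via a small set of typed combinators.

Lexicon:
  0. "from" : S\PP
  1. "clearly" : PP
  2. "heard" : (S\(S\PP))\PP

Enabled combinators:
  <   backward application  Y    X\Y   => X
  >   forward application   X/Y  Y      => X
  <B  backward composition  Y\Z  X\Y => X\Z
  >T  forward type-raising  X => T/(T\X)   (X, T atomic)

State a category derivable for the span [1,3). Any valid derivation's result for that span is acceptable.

S\(S\PP)

[0,3] S   <
  [0,1] "from" : S\PP
  [1,3] S\(S\PP)   <
    [1,2] "clearly" : PP
    [2,3] "heard" : (S\(S\PP))\PP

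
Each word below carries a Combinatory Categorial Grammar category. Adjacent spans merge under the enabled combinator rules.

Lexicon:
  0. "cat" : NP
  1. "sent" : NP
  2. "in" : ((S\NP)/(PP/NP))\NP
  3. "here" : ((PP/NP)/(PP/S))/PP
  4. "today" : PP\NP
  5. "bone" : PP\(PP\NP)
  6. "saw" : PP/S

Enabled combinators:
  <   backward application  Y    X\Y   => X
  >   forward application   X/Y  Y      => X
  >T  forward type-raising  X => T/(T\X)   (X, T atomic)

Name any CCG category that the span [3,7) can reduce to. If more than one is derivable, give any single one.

PP/NP

[0,7] S   <
  [0,1] "cat" : NP
  [1,7] S\NP   >
    [1,3] (S\NP)/(PP/NP)   <
      [1,2] "sent" : NP
      [2,3] "in" : ((S\NP)/(PP/NP))\NP
    [3,7] PP/NP   >
      [3,6] (PP/NP)/(PP/S)   >
        [3,4] "here" : ((PP/NP)/(PP/S))/PP
        [4,6] PP   <
          [4,5] "today" : PP\NP
          [5,6] "bone" : PP\(PP\NP)
      [6,7] "saw" : PP/S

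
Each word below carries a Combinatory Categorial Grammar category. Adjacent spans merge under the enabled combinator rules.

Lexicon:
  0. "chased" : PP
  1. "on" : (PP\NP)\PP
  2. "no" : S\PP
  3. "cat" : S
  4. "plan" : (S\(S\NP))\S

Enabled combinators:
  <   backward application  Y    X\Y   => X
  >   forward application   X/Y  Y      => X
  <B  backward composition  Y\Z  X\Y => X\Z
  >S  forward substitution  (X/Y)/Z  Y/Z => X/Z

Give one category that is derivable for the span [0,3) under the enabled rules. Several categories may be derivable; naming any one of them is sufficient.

S\NP

[0,5] S   <
  [0,3] S\NP   <B
    [0,2] PP\NP   <
      [0,1] "chased" : PP
      [1,2] "on" : (PP\NP)\PP
    [2,3] "no" : S\PP
  [3,5] S\(S\NP)   <
    [3,4] "cat" : S
    [4,5] "plan" : (S\(S\NP))\S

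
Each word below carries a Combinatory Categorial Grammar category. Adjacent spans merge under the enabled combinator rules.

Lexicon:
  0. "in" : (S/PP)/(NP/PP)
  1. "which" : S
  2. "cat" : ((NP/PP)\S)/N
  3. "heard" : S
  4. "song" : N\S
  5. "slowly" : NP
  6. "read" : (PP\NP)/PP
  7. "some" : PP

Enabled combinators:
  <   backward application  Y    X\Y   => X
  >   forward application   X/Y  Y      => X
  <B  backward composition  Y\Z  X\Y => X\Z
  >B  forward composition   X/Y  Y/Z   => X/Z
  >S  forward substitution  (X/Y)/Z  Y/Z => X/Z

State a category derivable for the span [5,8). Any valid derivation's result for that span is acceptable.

[0,8] S   >
  [0,5] S/PP   >
    [0,1] "in" : (S/PP)/(NP/PP)
    [1,5] NP/PP   <
      [1,2] "which" : S
      [2,5] (NP/PP)\S   >
        [2,3] "cat" : ((NP/PP)\S)/N
        [3,5] N   <
          [3,4] "heard" : S
          [4,5] "song" : N\S
  [5,8] PP   <
    [5,6] "slowly" : NP
    [6,8] PP\NP   >
      [6,7] "read" : (PP\NP)/PP
      [7,8] "some" : PP

PP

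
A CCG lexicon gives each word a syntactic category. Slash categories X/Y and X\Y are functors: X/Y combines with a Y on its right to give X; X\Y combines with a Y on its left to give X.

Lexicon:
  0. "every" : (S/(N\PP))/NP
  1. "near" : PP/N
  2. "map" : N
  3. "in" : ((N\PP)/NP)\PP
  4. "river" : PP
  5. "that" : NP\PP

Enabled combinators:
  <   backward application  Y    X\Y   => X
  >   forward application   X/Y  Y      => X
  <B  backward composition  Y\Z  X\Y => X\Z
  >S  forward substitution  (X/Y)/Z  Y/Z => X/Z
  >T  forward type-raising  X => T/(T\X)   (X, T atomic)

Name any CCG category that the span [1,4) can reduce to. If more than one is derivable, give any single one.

(N\PP)/NP

[0,6] S   >
  [0,4] S/NP   >S
    [0,1] "every" : (S/(N\PP))/NP
    [1,4] (N\PP)/NP   <
      [1,3] PP   >
        [1,2] "near" : PP/N
        [2,3] "map" : N
      [3,4] "in" : ((N\PP)/NP)\PP
  [4,6] NP   <
    [4,5] "river" : PP
    [5,6] "that" : NP\PP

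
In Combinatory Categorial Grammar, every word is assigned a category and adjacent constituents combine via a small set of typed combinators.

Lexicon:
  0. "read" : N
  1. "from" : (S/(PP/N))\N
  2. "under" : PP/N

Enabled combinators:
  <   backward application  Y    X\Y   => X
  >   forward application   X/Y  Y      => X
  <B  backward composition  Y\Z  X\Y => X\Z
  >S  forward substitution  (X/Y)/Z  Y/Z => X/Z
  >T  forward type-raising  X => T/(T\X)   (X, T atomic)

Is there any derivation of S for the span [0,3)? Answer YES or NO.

YES

[0,3] S   >
  [0,2] S/(PP/N)   <
    [0,1] "read" : N
    [1,2] "from" : (S/(PP/N))\N
  [2,3] "under" : PP/N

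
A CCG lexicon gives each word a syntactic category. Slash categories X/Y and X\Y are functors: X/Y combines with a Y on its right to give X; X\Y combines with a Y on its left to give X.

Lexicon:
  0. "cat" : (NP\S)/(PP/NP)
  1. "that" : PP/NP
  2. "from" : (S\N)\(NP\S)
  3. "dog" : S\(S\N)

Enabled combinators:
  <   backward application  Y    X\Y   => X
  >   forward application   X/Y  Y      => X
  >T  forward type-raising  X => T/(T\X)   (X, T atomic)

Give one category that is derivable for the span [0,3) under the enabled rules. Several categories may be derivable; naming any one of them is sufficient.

S\N

[0,4] S   <
  [0,3] S\N   <
    [0,2] NP\S   >
      [0,1] "cat" : (NP\S)/(PP/NP)
      [1,2] "that" : PP/NP
    [2,3] "from" : (S\N)\(NP\S)
  [3,4] "dog" : S\(S\N)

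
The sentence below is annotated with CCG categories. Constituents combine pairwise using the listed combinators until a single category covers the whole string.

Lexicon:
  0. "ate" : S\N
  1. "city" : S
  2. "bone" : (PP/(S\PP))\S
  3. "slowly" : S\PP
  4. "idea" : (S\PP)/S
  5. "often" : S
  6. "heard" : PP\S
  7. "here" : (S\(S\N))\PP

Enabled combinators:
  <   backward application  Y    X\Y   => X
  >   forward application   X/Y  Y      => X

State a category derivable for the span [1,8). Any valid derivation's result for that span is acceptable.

[0,8] S   <
  [0,1] "ate" : S\N
  [1,8] S\(S\N)   <
    [1,7] PP   <
      [1,6] S   <
        [1,4] PP   >
          [1,3] PP/(S\PP)   <
            [1,2] "city" : S
            [2,3] "bone" : (PP/(S\PP))\S
          [3,4] "slowly" : S\PP
        [4,6] S\PP   >
          [4,5] "idea" : (S\PP)/S
          [5,6] "often" : S
      [6,7] "heard" : PP\S
    [7,8] "here" : (S\(S\N))\PP

S\(S\N)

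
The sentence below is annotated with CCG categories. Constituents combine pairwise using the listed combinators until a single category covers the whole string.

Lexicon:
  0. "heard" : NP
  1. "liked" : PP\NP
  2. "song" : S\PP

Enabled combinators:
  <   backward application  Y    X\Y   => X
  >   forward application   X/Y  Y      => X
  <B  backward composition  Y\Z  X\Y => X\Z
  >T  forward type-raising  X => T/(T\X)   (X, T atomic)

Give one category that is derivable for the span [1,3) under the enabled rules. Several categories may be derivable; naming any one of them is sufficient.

[0,3] S   <
  [0,1] "heard" : NP
  [1,3] S\NP   <B
    [1,2] "liked" : PP\NP
    [2,3] "song" : S\PP

S\NP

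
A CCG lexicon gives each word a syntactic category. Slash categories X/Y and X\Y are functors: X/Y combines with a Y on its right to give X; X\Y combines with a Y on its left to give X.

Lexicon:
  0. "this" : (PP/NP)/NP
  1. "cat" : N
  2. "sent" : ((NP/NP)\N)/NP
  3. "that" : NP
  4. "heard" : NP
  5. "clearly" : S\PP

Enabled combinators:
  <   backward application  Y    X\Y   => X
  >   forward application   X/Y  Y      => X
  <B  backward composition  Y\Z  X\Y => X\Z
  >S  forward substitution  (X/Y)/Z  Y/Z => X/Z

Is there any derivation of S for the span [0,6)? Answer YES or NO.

[0,6] S   <
  [0,5] PP   >
    [0,4] PP/NP   >S
      [0,1] "this" : (PP/NP)/NP
      [1,4] NP/NP   <
        [1,2] "cat" : N
        [2,4] (NP/NP)\N   >
          [2,3] "sent" : ((NP/NP)\N)/NP
          [3,4] "that" : NP
    [4,5] "heard" : NP
  [5,6] "clearly" : S\PP

YES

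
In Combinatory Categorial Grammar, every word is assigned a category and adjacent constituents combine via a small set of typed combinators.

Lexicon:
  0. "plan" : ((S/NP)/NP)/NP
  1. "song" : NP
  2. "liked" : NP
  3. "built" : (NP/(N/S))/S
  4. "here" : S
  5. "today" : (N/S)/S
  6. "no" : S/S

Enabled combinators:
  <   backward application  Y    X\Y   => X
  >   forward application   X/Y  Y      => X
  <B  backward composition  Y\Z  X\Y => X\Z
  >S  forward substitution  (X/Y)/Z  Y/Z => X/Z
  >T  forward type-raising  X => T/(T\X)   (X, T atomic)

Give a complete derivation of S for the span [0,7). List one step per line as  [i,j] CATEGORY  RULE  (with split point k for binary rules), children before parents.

[0,7] S   >
  [0,3] S/NP   >
    [0,2] (S/NP)/NP   >
      [0,1] "plan" : ((S/NP)/NP)/NP
      [1,2] "song" : NP
    [2,3] "liked" : NP
  [3,7] NP   >
    [3,5] NP/(N/S)   >
      [3,4] "built" : (NP/(N/S))/S
      [4,5] "here" : S
    [5,7] N/S   >S
      [5,6] "today" : (N/S)/S
      [6,7] "no" : S/S

[0,1] ((S/NP)/NP)/NP  lex  "plan"
[1,2] NP  lex  "song"
[0,2] (S/NP)/NP  >  k=1
[2,3] NP  lex  "liked"
[0,3] S/NP  >  k=2
[3,4] (NP/(N/S))/S  lex  "built"
[4,5] S  lex  "here"
[3,5] NP/(N/S)  >  k=4
[5,6] (N/S)/S  lex  "today"
[6,7] S/S  lex  "no"
[5,7] N/S  >S  k=6
[3,7] NP  >  k=5
[0,7] S  >  k=3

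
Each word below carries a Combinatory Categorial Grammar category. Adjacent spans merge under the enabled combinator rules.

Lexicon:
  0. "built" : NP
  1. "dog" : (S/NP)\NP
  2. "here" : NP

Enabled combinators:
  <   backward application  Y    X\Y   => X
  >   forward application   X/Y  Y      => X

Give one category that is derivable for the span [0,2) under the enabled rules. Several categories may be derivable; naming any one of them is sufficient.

S/NP

[0,3] S   >
  [0,2] S/NP   <
    [0,1] "built" : NP
    [1,2] "dog" : (S/NP)\NP
  [2,3] "here" : NP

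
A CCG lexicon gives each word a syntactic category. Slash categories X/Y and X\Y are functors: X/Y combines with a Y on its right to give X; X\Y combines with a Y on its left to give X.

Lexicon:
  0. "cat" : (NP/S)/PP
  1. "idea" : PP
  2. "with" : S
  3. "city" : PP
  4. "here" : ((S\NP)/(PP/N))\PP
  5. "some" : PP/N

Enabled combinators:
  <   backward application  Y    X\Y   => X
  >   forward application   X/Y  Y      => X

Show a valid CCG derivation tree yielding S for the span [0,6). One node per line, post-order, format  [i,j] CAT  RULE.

[0,1] (NP/S)/PP  lex  "cat"
[1,2] PP  lex  "idea"
[0,2] NP/S  >  k=1
[2,3] S  lex  "with"
[0,3] NP  >  k=2
[3,4] PP  lex  "city"
[4,5] ((S\NP)/(PP/N))\PP  lex  "here"
[3,5] (S\NP)/(PP/N)  <  k=4
[5,6] PP/N  lex  "some"
[3,6] S\NP  >  k=5
[0,6] S  <  k=3

[0,6] S   <
  [0,3] NP   >
    [0,2] NP/S   >
      [0,1] "cat" : (NP/S)/PP
      [1,2] "idea" : PP
    [2,3] "with" : S
  [3,6] S\NP   >
    [3,5] (S\NP)/(PP/N)   <
      [3,4] "city" : PP
      [4,5] "here" : ((S\NP)/(PP/N))\PP
    [5,6] "some" : PP/N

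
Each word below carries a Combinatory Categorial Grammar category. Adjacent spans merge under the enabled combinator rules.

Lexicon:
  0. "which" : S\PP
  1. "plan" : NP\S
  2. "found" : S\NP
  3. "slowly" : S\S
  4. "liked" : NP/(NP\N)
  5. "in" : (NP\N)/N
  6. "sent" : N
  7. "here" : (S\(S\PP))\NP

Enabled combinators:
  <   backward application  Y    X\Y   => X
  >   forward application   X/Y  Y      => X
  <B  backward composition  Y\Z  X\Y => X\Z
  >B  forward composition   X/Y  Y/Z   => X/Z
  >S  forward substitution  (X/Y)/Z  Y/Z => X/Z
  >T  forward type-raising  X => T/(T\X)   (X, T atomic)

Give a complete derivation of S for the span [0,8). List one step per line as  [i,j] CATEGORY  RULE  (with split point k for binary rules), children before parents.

[0,8] S   <
  [0,4] S\PP   <B
    [0,2] NP\PP   <B
      [0,1] "which" : S\PP
      [1,2] "plan" : NP\S
    [2,4] S\NP   <B
      [2,3] "found" : S\NP
      [3,4] "slowly" : S\S
  [4,8] S\(S\PP)   <
    [4,7] NP   >
      [4,5] "liked" : NP/(NP\N)
      [5,7] NP\N   >
        [5,6] "in" : (NP\N)/N
        [6,7] "sent" : N
    [7,8] "here" : (S\(S\PP))\NP

[0,1] S\PP  lex  "which"
[1,2] NP\S  lex  "plan"
[0,2] NP\PP  <B  k=1
[2,3] S\NP  lex  "found"
[3,4] S\S  lex  "slowly"
[2,4] S\NP  <B  k=3
[0,4] S\PP  <B  k=2
[4,5] NP/(NP\N)  lex  "liked"
[5,6] (NP\N)/N  lex  "in"
[6,7] N  lex  "sent"
[5,7] NP\N  >  k=6
[4,7] NP  >  k=5
[7,8] (S\(S\PP))\NP  lex  "here"
[4,8] S\(S\PP)  <  k=7
[0,8] S  <  k=4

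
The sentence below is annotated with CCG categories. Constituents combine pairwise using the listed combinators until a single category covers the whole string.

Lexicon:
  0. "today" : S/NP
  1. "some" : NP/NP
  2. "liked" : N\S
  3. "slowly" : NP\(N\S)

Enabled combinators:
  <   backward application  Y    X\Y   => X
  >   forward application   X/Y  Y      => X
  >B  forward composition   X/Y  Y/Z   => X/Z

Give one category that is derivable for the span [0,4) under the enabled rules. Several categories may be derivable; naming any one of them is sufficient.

[0,4] S   >
  [0,2] S/NP   >B
    [0,1] "today" : S/NP
    [1,2] "some" : NP/NP
  [2,4] NP   <
    [2,3] "liked" : N\S
    [3,4] "slowly" : NP\(N\S)

S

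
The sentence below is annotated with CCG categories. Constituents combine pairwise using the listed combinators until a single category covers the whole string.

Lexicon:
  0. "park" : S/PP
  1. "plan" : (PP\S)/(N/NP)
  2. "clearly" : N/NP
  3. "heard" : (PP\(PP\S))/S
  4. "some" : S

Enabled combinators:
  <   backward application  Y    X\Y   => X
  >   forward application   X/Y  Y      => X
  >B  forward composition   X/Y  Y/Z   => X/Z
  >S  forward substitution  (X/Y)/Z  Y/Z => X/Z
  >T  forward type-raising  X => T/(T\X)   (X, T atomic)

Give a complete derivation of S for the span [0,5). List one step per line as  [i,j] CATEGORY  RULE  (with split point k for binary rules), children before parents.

[0,5] S   >
  [0,1] "park" : S/PP
  [1,5] PP   <
    [1,3] PP\S   >
      [1,2] "plan" : (PP\S)/(N/NP)
      [2,3] "clearly" : N/NP
    [3,5] PP\(PP\S)   >
      [3,4] "heard" : (PP\(PP\S))/S
      [4,5] "some" : S

[0,1] S/PP  lex  "park"
[1,2] (PP\S)/(N/NP)  lex  "plan"
[2,3] N/NP  lex  "clearly"
[1,3] PP\S  >  k=2
[3,4] (PP\(PP\S))/S  lex  "heard"
[4,5] S  lex  "some"
[3,5] PP\(PP\S)  >  k=4
[1,5] PP  <  k=3
[0,5] S  >  k=1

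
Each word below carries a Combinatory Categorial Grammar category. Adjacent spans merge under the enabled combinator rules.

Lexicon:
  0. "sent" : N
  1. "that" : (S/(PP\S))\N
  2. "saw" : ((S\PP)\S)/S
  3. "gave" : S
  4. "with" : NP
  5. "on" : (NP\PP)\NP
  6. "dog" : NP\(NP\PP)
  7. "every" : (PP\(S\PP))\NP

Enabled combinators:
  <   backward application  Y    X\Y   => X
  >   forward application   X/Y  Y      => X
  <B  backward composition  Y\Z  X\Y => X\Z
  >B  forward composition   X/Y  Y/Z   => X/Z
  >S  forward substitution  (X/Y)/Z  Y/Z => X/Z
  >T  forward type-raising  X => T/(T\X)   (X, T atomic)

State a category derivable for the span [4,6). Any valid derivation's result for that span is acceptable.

[0,8] S   >
  [0,2] S/(PP\S)   <
    [0,1] "sent" : N
    [1,2] "that" : (S/(PP\S))\N
  [2,8] PP\S   <B
    [2,4] (S\PP)\S   >
      [2,3] "saw" : ((S\PP)\S)/S
      [3,4] "gave" : S
    [4,8] PP\(S\PP)   <
      [4,7] NP   <
        [4,6] NP\PP   <
          [4,5] "with" : NP
          [5,6] "on" : (NP\PP)\NP
        [6,7] "dog" : NP\(NP\PP)
      [7,8] "every" : (PP\(S\PP))\NP

NP\PP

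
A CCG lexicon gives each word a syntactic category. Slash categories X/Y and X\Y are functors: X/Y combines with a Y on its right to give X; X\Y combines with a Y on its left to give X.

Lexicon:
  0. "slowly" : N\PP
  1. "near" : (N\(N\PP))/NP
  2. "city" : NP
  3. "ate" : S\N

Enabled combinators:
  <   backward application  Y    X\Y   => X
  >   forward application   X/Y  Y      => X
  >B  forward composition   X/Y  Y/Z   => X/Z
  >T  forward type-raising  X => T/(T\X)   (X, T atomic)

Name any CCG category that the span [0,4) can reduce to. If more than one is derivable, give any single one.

S

[0,4] S   <
  [0,3] N   <
    [0,1] "slowly" : N\PP
    [1,3] N\(N\PP)   >
      [1,2] "near" : (N\(N\PP))/NP
      [2,3] "city" : NP
  [3,4] "ate" : S\N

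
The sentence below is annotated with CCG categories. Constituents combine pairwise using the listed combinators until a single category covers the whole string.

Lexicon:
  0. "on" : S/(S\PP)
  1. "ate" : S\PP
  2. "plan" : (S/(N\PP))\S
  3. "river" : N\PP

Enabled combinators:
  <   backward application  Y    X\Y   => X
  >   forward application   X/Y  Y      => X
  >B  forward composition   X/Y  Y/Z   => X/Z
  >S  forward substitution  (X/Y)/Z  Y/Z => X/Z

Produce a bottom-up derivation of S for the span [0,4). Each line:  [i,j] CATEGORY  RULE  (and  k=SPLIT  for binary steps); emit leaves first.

[0,1] S/(S\PP)  lex  "on"
[1,2] S\PP  lex  "ate"
[0,2] S  >  k=1
[2,3] (S/(N\PP))\S  lex  "plan"
[0,3] S/(N\PP)  <  k=2
[3,4] N\PP  lex  "river"
[0,4] S  >  k=3

[0,4] S   >
  [0,3] S/(N\PP)   <
    [0,2] S   >
      [0,1] "on" : S/(S\PP)
      [1,2] "ate" : S\PP
    [2,3] "plan" : (S/(N\PP))\S
  [3,4] "river" : N\PP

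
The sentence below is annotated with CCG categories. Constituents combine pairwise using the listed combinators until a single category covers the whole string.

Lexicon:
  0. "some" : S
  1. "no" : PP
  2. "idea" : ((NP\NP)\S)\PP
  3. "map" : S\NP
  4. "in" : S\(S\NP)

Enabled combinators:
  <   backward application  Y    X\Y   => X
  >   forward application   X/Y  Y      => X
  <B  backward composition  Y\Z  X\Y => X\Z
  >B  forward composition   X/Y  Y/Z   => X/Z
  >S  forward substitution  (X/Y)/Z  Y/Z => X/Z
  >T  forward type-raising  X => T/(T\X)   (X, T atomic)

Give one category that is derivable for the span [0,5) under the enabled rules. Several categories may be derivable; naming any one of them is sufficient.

[0,5] S   <
  [0,4] S\NP   <B
    [0,3] NP\NP   <
      [0,1] "some" : S
      [1,3] (NP\NP)\S   <
        [1,2] "no" : PP
        [2,3] "idea" : ((NP\NP)\S)\PP
    [3,4] "map" : S\NP
  [4,5] "in" : S\(S\NP)

S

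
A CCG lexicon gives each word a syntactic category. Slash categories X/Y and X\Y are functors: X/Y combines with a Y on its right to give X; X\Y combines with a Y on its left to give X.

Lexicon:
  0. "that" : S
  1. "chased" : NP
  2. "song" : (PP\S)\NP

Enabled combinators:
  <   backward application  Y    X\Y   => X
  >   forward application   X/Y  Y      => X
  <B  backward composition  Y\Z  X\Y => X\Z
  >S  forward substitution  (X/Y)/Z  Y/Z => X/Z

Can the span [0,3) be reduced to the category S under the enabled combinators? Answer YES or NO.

S NP (PP\S)\NP
CKY chart[0,3] = {PP}; S ∉ chart

NO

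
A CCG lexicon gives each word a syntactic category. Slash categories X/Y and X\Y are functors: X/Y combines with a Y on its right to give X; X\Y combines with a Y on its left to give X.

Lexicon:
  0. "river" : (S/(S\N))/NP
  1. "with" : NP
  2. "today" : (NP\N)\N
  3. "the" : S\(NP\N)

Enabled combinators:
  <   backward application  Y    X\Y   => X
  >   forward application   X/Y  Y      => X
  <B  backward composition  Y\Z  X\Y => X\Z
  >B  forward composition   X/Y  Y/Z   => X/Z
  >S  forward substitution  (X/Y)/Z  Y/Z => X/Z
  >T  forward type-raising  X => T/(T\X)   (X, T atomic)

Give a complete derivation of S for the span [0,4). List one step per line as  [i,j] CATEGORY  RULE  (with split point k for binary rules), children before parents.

[0,1] (S/(S\N))/NP  lex  "river"
[1,2] NP  lex  "with"
[0,2] S/(S\N)  >  k=1
[2,3] (NP\N)\N  lex  "today"
[3,4] S\(NP\N)  lex  "the"
[2,4] S\N  <B  k=3
[0,4] S  >  k=2

[0,4] S   >
  [0,2] S/(S\N)   >
    [0,1] "river" : (S/(S\N))/NP
    [1,2] "with" : NP
  [2,4] S\N   <B
    [2,3] "today" : (NP\N)\N
    [3,4] "the" : S\(NP\N)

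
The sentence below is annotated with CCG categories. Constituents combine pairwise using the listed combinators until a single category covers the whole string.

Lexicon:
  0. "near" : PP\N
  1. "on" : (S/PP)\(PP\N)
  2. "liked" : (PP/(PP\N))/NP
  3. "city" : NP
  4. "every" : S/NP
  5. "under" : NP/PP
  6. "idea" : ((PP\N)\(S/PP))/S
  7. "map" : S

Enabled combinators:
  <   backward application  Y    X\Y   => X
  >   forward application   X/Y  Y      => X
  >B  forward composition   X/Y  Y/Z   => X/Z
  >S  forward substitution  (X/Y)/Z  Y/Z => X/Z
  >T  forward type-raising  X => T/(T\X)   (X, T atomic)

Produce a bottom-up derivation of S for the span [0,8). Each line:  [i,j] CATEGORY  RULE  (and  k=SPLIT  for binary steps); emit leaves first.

[0,8] S   >
  [0,2] S/PP   <
    [0,1] "near" : PP\N
    [1,2] "on" : (S/PP)\(PP\N)
  [2,8] PP   >
    [2,4] PP/(PP\N)   >
      [2,3] "liked" : (PP/(PP\N))/NP
      [3,4] "city" : NP
    [4,8] PP\N   <
      [4,6] S/PP   >B
        [4,5] "every" : S/NP
        [5,6] "under" : NP/PP
      [6,8] (PP\N)\(S/PP)   >
        [6,7] "idea" : ((PP\N)\(S/PP))/S
        [7,8] "map" : S

[0,1] PP\N  lex  "near"
[1,2] (S/PP)\(PP\N)  lex  "on"
[0,2] S/PP  <  k=1
[2,3] (PP/(PP\N))/NP  lex  "liked"
[3,4] NP  lex  "city"
[2,4] PP/(PP\N)  >  k=3
[4,5] S/NP  lex  "every"
[5,6] NP/PP  lex  "under"
[4,6] S/PP  >B  k=5
[6,7] ((PP\N)\(S/PP))/S  lex  "idea"
[7,8] S  lex  "map"
[6,8] (PP\N)\(S/PP)  >  k=7
[4,8] PP\N  <  k=6
[2,8] PP  >  k=4
[0,8] S  >  k=2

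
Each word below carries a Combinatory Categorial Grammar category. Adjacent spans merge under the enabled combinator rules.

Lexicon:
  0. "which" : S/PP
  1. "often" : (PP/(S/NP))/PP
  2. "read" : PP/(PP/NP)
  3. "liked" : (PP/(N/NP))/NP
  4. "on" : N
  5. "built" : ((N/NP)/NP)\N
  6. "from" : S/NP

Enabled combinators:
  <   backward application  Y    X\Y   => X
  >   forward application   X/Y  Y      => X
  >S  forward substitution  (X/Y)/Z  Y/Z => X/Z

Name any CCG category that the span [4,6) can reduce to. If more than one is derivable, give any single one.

(N/NP)/NP

[0,7] S   >
  [0,1] "which" : S/PP
  [1,7] PP   >
    [1,6] PP/(S/NP)   >
      [1,2] "often" : (PP/(S/NP))/PP
      [2,6] PP   >
        [2,3] "read" : PP/(PP/NP)
        [3,6] PP/NP   >S
          [3,4] "liked" : (PP/(N/NP))/NP
          [4,6] (N/NP)/NP   <
            [4,5] "on" : N
            [5,6] "built" : ((N/NP)/NP)\N
    [6,7] "from" : S/NP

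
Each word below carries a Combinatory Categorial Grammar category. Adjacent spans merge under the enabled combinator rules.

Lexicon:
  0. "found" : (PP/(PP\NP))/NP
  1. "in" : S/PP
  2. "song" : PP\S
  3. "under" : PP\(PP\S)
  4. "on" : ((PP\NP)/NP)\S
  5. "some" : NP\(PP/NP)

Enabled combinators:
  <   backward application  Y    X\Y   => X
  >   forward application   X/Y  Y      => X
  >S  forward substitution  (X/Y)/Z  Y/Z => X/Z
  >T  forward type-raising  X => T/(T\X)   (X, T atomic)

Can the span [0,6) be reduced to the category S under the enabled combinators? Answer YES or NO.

NO

(PP/(PP\NP))/NP S/PP PP\S PP\(PP\S) ((PP\NP)/NP)\S NP\(PP/NP)
CKY chart[0,6] = {N/(N\NP), NP, NP/(NP\NP), PP/(PP\NP), S/(S\NP)}; S ∉ chart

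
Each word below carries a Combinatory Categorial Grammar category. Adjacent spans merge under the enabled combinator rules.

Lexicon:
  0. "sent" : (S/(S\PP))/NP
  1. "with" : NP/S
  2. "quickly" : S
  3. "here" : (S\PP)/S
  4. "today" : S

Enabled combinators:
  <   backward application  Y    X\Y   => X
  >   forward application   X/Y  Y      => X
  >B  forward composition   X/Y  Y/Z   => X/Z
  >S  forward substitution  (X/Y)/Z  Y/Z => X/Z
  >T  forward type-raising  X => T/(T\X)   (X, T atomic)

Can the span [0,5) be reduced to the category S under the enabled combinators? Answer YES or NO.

YES

[0,5] S   >
  [0,3] S/(S\PP)   >
    [0,1] "sent" : (S/(S\PP))/NP
    [1,3] NP   >
      [1,2] "with" : NP/S
      [2,3] "quickly" : S
  [3,5] S\PP   >
    [3,4] "here" : (S\PP)/S
    [4,5] "today" : S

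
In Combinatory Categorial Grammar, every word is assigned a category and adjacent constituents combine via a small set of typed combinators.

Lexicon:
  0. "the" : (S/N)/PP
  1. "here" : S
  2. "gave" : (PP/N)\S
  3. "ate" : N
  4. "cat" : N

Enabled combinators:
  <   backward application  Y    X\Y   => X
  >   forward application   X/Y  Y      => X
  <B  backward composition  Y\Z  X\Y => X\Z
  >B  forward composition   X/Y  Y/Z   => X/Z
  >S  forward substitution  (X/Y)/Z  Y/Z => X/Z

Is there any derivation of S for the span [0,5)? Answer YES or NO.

[0,5] S   >
  [0,4] S/N   >
    [0,1] "the" : (S/N)/PP
    [1,4] PP   >
      [1,3] PP/N   <
        [1,2] "here" : S
        [2,3] "gave" : (PP/N)\S
      [3,4] "ate" : N
  [4,5] "cat" : N

YES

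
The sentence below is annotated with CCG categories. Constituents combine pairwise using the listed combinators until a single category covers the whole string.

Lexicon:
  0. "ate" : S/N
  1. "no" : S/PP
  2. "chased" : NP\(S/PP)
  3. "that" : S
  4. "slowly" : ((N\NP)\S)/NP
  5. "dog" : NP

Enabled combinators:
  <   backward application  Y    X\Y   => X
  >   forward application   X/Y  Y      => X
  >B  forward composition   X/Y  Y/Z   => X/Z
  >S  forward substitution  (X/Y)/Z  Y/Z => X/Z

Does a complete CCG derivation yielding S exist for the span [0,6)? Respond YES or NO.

[0,6] S   >
  [0,1] "ate" : S/N
  [1,6] N   <
    [1,3] NP   <
      [1,2] "no" : S/PP
      [2,3] "chased" : NP\(S/PP)
    [3,6] N\NP   <
      [3,4] "that" : S
      [4,6] (N\NP)\S   >
        [4,5] "slowly" : ((N\NP)\S)/NP
        [5,6] "dog" : NP

YES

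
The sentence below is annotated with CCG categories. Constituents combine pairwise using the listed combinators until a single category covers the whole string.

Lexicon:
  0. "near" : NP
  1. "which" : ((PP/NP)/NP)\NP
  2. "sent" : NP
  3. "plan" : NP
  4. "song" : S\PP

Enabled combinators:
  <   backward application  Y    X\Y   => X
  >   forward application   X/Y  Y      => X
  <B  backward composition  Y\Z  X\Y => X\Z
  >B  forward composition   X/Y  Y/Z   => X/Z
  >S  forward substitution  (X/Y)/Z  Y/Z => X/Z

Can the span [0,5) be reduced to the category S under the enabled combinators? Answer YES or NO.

YES

[0,5] S   <
  [0,4] PP   >
    [0,3] PP/NP   >
      [0,2] (PP/NP)/NP   <
        [0,1] "near" : NP
        [1,2] "which" : ((PP/NP)/NP)\NP
      [2,3] "sent" : NP
    [3,4] "plan" : NP
  [4,5] "song" : S\PP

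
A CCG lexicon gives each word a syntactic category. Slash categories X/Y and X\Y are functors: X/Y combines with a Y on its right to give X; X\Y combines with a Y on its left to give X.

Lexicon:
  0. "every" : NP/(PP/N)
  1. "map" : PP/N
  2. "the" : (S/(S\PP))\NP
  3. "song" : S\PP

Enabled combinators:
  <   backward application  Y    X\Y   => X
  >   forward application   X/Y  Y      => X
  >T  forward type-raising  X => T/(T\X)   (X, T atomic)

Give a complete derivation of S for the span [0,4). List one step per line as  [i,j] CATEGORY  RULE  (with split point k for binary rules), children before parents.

[0,1] NP/(PP/N)  lex  "every"
[1,2] PP/N  lex  "map"
[0,2] NP  >  k=1
[2,3] (S/(S\PP))\NP  lex  "the"
[0,3] S/(S\PP)  <  k=2
[3,4] S\PP  lex  "song"
[0,4] S  >  k=3

[0,4] S   >
  [0,3] S/(S\PP)   <
    [0,2] NP   >
      [0,1] "every" : NP/(PP/N)
      [1,2] "map" : PP/N
    [2,3] "the" : (S/(S\PP))\NP
  [3,4] "song" : S\PP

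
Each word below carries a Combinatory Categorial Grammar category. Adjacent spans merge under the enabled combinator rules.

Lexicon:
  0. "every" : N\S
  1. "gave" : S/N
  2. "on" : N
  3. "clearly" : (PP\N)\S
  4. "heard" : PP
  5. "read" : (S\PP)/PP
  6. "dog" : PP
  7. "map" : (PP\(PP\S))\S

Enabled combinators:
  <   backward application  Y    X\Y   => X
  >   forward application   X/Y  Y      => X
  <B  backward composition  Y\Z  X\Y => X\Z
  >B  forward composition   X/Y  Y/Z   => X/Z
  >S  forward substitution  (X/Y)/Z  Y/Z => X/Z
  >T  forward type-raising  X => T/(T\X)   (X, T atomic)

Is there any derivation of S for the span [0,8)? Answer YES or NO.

NO

N\S S/N N (PP\N)\S PP (S\PP)/PP PP (PP\(PP\S))\S
CKY chart[0,8] = {N/(N\PP), NP/(NP\PP), PP, PP/(PP\PP), S/(S\PP)}; S ∉ chart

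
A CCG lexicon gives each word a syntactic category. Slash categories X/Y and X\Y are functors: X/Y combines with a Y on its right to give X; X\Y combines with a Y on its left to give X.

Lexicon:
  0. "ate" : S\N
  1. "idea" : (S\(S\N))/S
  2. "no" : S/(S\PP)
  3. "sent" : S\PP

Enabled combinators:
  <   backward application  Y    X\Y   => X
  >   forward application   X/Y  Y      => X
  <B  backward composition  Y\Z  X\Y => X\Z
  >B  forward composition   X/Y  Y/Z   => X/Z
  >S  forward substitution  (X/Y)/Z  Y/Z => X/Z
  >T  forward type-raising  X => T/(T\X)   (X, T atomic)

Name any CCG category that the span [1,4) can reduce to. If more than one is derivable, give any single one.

S\(S\N)

[0,4] S   <
  [0,1] "ate" : S\N
  [1,4] S\(S\N)   >
    [1,2] "idea" : (S\(S\N))/S
    [2,4] S   >
      [2,3] "no" : S/(S\PP)
      [3,4] "sent" : S\PP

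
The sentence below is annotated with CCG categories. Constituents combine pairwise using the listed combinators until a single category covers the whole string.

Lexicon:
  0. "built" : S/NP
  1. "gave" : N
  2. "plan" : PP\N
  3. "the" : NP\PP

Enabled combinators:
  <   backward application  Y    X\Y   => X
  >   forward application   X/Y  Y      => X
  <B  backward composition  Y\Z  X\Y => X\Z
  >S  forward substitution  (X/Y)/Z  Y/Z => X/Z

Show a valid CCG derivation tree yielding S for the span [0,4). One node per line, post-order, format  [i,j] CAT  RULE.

[0,1] S/NP  lex  "built"
[1,2] N  lex  "gave"
[2,3] PP\N  lex  "plan"
[1,3] PP  <  k=2
[3,4] NP\PP  lex  "the"
[1,4] NP  <  k=3
[0,4] S  >  k=1

[0,4] S   >
  [0,1] "built" : S/NP
  [1,4] NP   <
    [1,3] PP   <
      [1,2] "gave" : N
      [2,3] "plan" : PP\N
    [3,4] "the" : NP\PP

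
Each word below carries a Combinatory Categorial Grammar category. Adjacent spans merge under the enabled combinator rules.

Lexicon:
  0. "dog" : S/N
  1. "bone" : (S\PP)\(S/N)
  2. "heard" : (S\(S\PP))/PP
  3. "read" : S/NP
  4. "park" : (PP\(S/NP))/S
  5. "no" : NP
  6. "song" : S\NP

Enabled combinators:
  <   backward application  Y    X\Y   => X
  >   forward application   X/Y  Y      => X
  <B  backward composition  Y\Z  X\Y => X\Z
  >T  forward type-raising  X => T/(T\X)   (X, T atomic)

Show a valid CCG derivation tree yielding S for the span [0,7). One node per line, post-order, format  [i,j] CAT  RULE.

[0,1] S/N  lex  "dog"
[1,2] (S\PP)\(S/N)  lex  "bone"
[0,2] S\PP  <  k=1
[2,3] (S\(S\PP))/PP  lex  "heard"
[3,4] S/NP  lex  "read"
[4,5] (PP\(S/NP))/S  lex  "park"
[5,6] NP  lex  "no"
[5,6] S/(S\NP)  >T
[6,7] S\NP  lex  "song"
[5,7] S  >  k=6
[4,7] PP\(S/NP)  >  k=5
[3,7] PP  <  k=4
[2,7] S\(S\PP)  >  k=3
[0,7] S  <  k=2

[0,7] S   <
  [0,2] S\PP   <
    [0,1] "dog" : S/N
    [1,2] "bone" : (S\PP)\(S/N)
  [2,7] S\(S\PP)   >
    [2,3] "heard" : (S\(S\PP))/PP
    [3,7] PP   <
      [3,4] "read" : S/NP
      [4,7] PP\(S/NP)   >
        [4,5] "park" : (PP\(S/NP))/S
        [5,7] S   >
          [5,6] S/(S\NP)   >T
            [5,6] "no" : NP
          [6,7] "song" : S\NP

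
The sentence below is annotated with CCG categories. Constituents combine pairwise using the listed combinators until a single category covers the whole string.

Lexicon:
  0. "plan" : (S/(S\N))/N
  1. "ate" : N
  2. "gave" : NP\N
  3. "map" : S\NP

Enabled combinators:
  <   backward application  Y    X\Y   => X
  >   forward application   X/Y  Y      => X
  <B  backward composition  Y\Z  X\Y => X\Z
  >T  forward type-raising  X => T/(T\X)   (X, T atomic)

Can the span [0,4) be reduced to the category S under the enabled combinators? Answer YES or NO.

[0,4] S   >
  [0,2] S/(S\N)   >
    [0,1] "plan" : (S/(S\N))/N
    [1,2] "ate" : N
  [2,4] S\N   <B
    [2,3] "gave" : NP\N
    [3,4] "map" : S\NP

YES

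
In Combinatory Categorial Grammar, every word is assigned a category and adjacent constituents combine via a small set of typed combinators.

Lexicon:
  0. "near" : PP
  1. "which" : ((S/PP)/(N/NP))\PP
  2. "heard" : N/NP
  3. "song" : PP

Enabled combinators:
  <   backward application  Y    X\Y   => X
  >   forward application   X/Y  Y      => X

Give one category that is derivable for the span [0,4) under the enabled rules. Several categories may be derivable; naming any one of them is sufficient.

S

[0,4] S   >
  [0,3] S/PP   >
    [0,2] (S/PP)/(N/NP)   <
      [0,1] "near" : PP
      [1,2] "which" : ((S/PP)/(N/NP))\PP
    [2,3] "heard" : N/NP
  [3,4] "song" : PP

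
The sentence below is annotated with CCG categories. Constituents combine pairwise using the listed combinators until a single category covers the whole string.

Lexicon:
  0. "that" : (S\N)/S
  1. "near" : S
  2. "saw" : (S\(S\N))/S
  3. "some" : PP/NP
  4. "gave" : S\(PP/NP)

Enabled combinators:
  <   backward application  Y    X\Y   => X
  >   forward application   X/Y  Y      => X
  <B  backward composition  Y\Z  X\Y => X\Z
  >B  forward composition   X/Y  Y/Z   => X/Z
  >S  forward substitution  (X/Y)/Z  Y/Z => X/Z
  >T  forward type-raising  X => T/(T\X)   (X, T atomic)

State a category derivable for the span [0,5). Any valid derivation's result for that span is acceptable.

S

[0,5] S   <
  [0,2] S\N   >
    [0,1] "that" : (S\N)/S
    [1,2] "near" : S
  [2,5] S\(S\N)   >
    [2,3] "saw" : (S\(S\N))/S
    [3,5] S   <
      [3,4] "some" : PP/NP
      [4,5] "gave" : S\(PP/NP)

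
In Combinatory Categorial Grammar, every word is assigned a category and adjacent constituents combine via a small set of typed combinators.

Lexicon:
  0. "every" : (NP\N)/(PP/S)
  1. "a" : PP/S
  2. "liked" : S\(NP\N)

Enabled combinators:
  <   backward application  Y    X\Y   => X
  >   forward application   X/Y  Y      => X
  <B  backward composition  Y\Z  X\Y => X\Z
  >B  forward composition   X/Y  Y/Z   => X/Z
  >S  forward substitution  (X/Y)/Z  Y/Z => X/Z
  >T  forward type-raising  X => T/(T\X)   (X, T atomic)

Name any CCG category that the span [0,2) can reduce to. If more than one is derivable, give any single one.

NP\N

[0,3] S   <
  [0,2] NP\N   >
    [0,1] "every" : (NP\N)/(PP/S)
    [1,2] "a" : PP/S
  [2,3] "liked" : S\(NP\N)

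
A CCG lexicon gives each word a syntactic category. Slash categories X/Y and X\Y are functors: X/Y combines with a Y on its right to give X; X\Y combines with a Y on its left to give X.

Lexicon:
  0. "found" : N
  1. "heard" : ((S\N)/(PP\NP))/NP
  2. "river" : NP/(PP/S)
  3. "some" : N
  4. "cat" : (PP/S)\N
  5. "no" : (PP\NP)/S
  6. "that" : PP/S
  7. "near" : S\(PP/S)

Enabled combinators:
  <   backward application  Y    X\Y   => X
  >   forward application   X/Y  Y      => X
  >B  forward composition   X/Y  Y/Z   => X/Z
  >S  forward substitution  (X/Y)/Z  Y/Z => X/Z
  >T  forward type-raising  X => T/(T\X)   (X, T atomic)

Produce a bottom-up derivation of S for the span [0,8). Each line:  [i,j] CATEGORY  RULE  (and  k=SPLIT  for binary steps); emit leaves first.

[0,1] N  lex  "found"
[0,1] S/(S\N)  >T
[1,2] ((S\N)/(PP\NP))/NP  lex  "heard"
[2,3] NP/(PP/S)  lex  "river"
[3,4] N  lex  "some"
[4,5] (PP/S)\N  lex  "cat"
[3,5] PP/S  <  k=4
[2,5] NP  >  k=3
[1,5] (S\N)/(PP\NP)  >  k=2
[5,6] (PP\NP)/S  lex  "no"
[6,7] PP/S  lex  "that"
[7,8] S\(PP/S)  lex  "near"
[6,8] S  <  k=7
[5,8] PP\NP  >  k=6
[1,8] S\N  >  k=5
[0,8] S  >  k=1

[0,8] S   >
  [0,1] S/(S\N)   >T
    [0,1] "found" : N
  [1,8] S\N   >
    [1,5] (S\N)/(PP\NP)   >
      [1,2] "heard" : ((S\N)/(PP\NP))/NP
      [2,5] NP   >
        [2,3] "river" : NP/(PP/S)
        [3,5] PP/S   <
          [3,4] "some" : N
          [4,5] "cat" : (PP/S)\N
    [5,8] PP\NP   >
      [5,6] "no" : (PP\NP)/S
      [6,8] S   <
        [6,7] "that" : PP/S
        [7,8] "near" : S\(PP/S)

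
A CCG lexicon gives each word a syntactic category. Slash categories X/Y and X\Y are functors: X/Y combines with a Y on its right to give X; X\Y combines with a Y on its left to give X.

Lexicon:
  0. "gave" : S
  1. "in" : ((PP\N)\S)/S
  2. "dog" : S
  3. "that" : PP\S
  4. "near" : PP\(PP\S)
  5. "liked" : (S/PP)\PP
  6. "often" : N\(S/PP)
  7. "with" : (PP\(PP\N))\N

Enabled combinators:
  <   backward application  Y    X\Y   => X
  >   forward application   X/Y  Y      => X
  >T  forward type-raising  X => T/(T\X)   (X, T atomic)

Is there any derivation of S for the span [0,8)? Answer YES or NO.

NO

S ((PP\N)\S)/S S PP\S PP\(PP\S) (S/PP)\PP N\(S/PP) (PP\(PP\N))\N
CKY chart[0,8] = {N/(N\PP), NP/(NP\PP), PP, PP/(PP\PP), S/(S\PP)}; S ∉ chart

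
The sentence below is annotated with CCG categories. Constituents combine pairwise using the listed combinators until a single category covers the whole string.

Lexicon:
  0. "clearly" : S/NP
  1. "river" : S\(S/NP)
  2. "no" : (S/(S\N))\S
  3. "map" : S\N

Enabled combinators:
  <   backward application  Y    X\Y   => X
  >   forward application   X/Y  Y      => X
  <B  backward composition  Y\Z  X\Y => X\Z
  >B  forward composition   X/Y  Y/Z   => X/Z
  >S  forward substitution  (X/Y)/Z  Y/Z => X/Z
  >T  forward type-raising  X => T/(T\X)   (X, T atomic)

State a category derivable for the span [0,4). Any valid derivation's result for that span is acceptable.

[0,4] S   >
  [0,3] S/(S\N)   <
    [0,2] S   <
      [0,1] "clearly" : S/NP
      [1,2] "river" : S\(S/NP)
    [2,3] "no" : (S/(S\N))\S
  [3,4] "map" : S\N

S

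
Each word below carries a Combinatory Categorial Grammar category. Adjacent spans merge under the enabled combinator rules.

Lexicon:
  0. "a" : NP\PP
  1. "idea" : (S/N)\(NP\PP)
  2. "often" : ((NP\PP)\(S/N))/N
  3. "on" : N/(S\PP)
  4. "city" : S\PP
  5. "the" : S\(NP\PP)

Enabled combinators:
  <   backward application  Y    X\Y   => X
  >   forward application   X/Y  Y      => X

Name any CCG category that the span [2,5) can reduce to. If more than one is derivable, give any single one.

(NP\PP)\(S/N)

[0,6] S   <
  [0,5] NP\PP   <
    [0,2] S/N   <
      [0,1] "a" : NP\PP
      [1,2] "idea" : (S/N)\(NP\PP)
    [2,5] (NP\PP)\(S/N)   >
      [2,3] "often" : ((NP\PP)\(S/N))/N
      [3,5] N   >
        [3,4] "on" : N/(S\PP)
        [4,5] "city" : S\PP
  [5,6] "the" : S\(NP\PP)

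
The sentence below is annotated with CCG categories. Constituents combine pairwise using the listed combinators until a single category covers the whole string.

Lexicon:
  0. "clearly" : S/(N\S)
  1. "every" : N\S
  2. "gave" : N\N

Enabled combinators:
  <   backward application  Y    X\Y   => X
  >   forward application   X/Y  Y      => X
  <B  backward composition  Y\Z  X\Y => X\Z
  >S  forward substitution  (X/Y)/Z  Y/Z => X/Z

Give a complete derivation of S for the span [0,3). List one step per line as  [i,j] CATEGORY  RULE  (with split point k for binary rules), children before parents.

[0,3] S   >
  [0,1] "clearly" : S/(N\S)
  [1,3] N\S   <B
    [1,2] "every" : N\S
    [2,3] "gave" : N\N

[0,1] S/(N\S)  lex  "clearly"
[1,2] N\S  lex  "every"
[2,3] N\N  lex  "gave"
[1,3] N\S  <B  k=2
[0,3] S  >  k=1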